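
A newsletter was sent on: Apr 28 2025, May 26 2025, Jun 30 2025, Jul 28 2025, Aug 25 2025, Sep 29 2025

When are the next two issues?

Oct 27 2025, Nov 24 2025

Every date is a Monday; gaps 28, 35, 28, 28, 35 days.
Each is the last Monday of its month (at least one falls on the 29th or later, ruling out '4th Monday').
October 2025 ends with Monday Oct 27 2025.
Last Monday of November 2025: Nov 24 2025.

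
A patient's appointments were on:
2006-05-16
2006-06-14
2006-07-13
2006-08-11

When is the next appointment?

2006-09-09

Every event comes 29 days after the last (29, 29, 29).
2006-08-11 + 29 days = 2006-09-09.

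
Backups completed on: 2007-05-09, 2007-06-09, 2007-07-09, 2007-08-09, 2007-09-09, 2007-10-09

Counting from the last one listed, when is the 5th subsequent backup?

Gaps: 31, 30, 31, 31, 30 days — not constant. Every event is on the 9th of the month.
Pattern: the 9th of each month.
Next: November 2007 → 2007-11-09.
December 2007: 2007-12-09.
January 2008: 2008-01-09.
February 2008: 2008-02-09.
Next: March 2008 → 2008-03-09.

2008-03-09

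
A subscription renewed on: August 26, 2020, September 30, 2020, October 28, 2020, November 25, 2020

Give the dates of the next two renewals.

These are Wednesdays with 35, 28, 28-day gaps.
Each is the final Wednesday of its month — September 30, 2020 is past the 28th, so '4th Wednesday' doesn't fit.
Last Wednesday of December 2020: December 30, 2020.
Last Wednesday of January 2021: January 27, 2021.

December 30, 2020; January 27, 2021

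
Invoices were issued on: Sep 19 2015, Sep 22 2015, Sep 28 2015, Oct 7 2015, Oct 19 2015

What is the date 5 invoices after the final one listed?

Intervals are 3, 6, 9, 12 days — an arithmetic progression with common difference 3.
Next gap: 15 days. Oct 19 2015 + 15 days = Nov 3 2015.
Next gap: 18 days. Nov 3 2015 + 18 days = Nov 21 2015.
Next gap: 21 days. Nov 21 2015 + 21 days = Dec 12 2015.
Next gap: 24 days. Dec 12 2015 + 24 days = Jan 5 2016.
Next gap: 27 days. Jan 5 2016 + 27 days = Feb 1 2016.

Feb 1 2016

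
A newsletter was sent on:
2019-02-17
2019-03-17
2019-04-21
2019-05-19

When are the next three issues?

These are Sundays at 28- or 35-day spacing (28, 35, 28).
The pattern: 3rd Sunday of the month.
3rd Sunday of June 2019: 2019-06-16.
3rd Sunday of July 2019: 2019-07-21.
August 2019 — 3rd Sunday is 2019-08-18.

2019-06-16, 2019-07-21, 2019-08-18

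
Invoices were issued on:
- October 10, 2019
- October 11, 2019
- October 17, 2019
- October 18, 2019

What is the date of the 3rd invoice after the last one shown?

October 31, 2019

The gap pattern 1, 6, 1 repeats every 2 events.
These are the Thursdays and Fridays of each week.
Next Thursday: October 24, 2019.
The following Friday is October 25, 2019.
Next Thursday: October 31, 2019.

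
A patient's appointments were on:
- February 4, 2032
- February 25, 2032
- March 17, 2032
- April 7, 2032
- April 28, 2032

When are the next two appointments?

May 19, 2032; June 9, 2032

Gaps between consecutive events: 21, 21, 21, 21 days — a constant 21-day interval.
April 28, 2032 + 21 days = May 19, 2032.
May 19, 2032 + 21 days = June 9, 2032.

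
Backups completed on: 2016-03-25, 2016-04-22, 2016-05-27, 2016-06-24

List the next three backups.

All dates are Fridays, 28, 35, 28 days apart.
Specifically, the 4th Friday of each month.
4th Friday of July 2016: 2016-07-22.
August 2016 — 4th Friday is 2016-08-26.
September 2016 — 4th Friday is 2016-09-23.

2016-07-22, 2016-08-26, 2016-09-23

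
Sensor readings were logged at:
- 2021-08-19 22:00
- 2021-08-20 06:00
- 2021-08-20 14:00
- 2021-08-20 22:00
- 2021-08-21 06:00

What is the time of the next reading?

The interval is a steady 8 hours (8, 8, 8, 8).
2021-08-21 06:00 + 8 h = 2021-08-21 14:00.

2021-08-21 14:00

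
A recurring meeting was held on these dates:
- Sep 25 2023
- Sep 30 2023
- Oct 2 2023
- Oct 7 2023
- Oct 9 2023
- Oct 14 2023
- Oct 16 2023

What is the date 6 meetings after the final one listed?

The gap pattern 5, 2, 5, 2, 5, 2 repeats every 2 events.
These are the Mondays and Saturdays of each week.
Next Saturday: Oct 21 2023.
The following Monday is Oct 23 2023.
The following Saturday is Oct 28 2023.
The following Monday is Oct 30 2023.
Next Saturday: Nov 4 2023.
The following Monday is Nov 6 2023.

Nov 6 2023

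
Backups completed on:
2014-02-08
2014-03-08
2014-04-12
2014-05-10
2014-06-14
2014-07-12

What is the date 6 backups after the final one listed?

All dates are Saturdays, 28, 35, 28, 35, 28 days apart.
Specifically, the 2nd Saturday of each month.
August 2014 — 2nd Saturday is 2014-08-09.
September 2014 — 2nd Saturday is 2014-09-13.
2nd Saturday of October 2014: 2014-10-11.
November 2014 — 2nd Saturday is 2014-11-08.
2nd Saturday of December 2014: 2014-12-13.
January 2015 — 2nd Saturday is 2015-01-10.

2015-01-10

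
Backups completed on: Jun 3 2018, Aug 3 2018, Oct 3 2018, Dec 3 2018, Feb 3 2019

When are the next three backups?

Apr 3 2019, Jun 3 2019, Aug 3 2019

Each date is the 3rd; the gaps (61, 61, 61, 62) track the month lengths.
The rule is the 3rd of every 2 months.
Next: April 2019 → Apr 3 2019.
Next: June 2019 → Jun 3 2019.
August 2019: Aug 3 2019.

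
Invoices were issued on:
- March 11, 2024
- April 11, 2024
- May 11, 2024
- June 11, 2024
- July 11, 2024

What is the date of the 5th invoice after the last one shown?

December 11, 2024

The day-of-month is always 11 (31, 30, 31, 30 days between events).
So this recurs on the 11th of each month.
Next: August 2024 → August 11, 2024.
September 2024: September 11, 2024.
October 2024: October 11, 2024.
November 2024: November 11, 2024.
Next: December 2024 → December 11, 2024.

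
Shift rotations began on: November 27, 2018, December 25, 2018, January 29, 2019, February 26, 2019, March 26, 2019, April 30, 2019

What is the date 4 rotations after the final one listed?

August 27, 2019

Every date is a Tuesday; gaps 28, 35, 28, 28, 35 days.
Each is the last Tuesday of its month (at least one falls on the 29th or later, ruling out '4th Tuesday').
Last Tuesday of May 2019: May 28, 2019.
Last Tuesday of June 2019: June 25, 2019.
Last Tuesday of July 2019: July 30, 2019.
August 2019 ends with Tuesday August 27, 2019.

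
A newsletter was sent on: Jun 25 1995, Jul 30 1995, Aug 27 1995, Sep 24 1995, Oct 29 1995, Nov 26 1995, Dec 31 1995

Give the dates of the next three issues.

These are Sundays with 35, 28, 28, 35, 28, 35-day gaps.
Each is the final Sunday of its month — Jul 30 1995 is past the 28th, so '4th Sunday' doesn't fit.
January 1996 ends with Sunday Jan 28 1996.
February 1996 ends with Sunday Feb 25 1996.
Last Sunday of March 1996: Mar 31 1996.

Jan 28 1996, Feb 25 1996, Mar 31 1996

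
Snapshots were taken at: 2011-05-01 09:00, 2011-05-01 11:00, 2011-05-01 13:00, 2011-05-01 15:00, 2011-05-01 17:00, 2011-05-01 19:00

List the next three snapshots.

The interval is a steady 2 hours (2, 2, 2, 2, 2).
2011-05-01 19:00 + 2 h = 2011-05-01 21:00.
2011-05-01 21:00 + 2 h = 2011-05-01 23:00.
2011-05-01 23:00 + 2 h = 2011-05-02 01:00.

2011-05-01 21:00, 2011-05-01 23:00, 2011-05-02 01:00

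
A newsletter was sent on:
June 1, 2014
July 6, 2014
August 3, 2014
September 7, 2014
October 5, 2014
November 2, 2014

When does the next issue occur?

December 7, 2014

Gaps: 35, 28, 35, 28, 28 days — a mix of 28 and 35. Every date is a Sunday.
Each is the 1st Sunday of its month.
1st Sunday of December 2014: December 7, 2014.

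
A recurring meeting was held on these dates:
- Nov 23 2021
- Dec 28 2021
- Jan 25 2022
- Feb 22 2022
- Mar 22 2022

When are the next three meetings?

These are Tuesdays at 28- or 35-day spacing (35, 28, 28, 28).
The pattern: 4th Tuesday of the month.
4th Tuesday of April 2022: Apr 26 2022.
May 2022 — 4th Tuesday is May 24 2022.
June 2022 — 4th Tuesday is Jun 28 2022.

Apr 26 2022, May 24 2022, Jun 28 2022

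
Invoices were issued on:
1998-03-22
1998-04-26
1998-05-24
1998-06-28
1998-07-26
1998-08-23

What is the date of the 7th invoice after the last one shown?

All dates are Sundays, 35, 28, 35, 28, 28 days apart.
Specifically, the 4th Sunday of each month.
4th Sunday of September 1998: 1998-09-27.
October 1998 — 4th Sunday is 1998-10-25.
4th Sunday of November 1998: 1998-11-22.
4th Sunday of December 1998: 1998-12-27.
January 1999 — 4th Sunday is 1999-01-24.
4th Sunday of February 1999: 1999-02-28.
4th Sunday of March 1999: 1999-03-28.

1999-03-28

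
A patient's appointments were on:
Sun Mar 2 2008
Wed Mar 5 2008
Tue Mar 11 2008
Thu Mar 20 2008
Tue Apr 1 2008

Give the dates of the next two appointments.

Wed Apr 16 2008, Sun May 4 2008

Gaps: 3, 6, 9, 12 days — each gap is 3 larger than the previous one.
Next gap: 15 days. Tue Apr 1 2008 + 15 days = Wed Apr 16 2008.
Next gap: 18 days. Wed Apr 16 2008 + 18 days = Sun May 4 2008.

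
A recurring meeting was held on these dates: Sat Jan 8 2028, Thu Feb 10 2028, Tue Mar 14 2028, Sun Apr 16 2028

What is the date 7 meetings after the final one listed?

Gaps between consecutive events: 33, 33, 33 days — a constant 33-day interval.
Sun Apr 16 2028 + 33 days = Fri May 19 2028.
Fri May 19 2028 + 33 days = Wed Jun 21 2028.
Wed Jun 21 2028 + 33 days = Mon Jul 24 2028.
Mon Jul 24 2028 + 33 days = Sat Aug 26 2028.
Sat Aug 26 2028 + 33 days = Thu Sep 28 2028.
Thu Sep 28 2028 + 33 days = Tue Oct 31 2028.
Tue Oct 31 2028 + 33 days = Sun Dec 3 2028.

Sun Dec 3 2028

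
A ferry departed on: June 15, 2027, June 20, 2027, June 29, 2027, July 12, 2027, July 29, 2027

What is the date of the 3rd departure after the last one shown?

Intervals are 5, 9, 13, 17 days — an arithmetic progression with common difference 4.
Next gap: 21 days. July 29, 2027 + 21 days = August 19, 2027.
Next gap: 25 days. August 19, 2027 + 25 days = September 13, 2027.
Next gap: 29 days. September 13, 2027 + 29 days = October 12, 2027.

October 12, 2027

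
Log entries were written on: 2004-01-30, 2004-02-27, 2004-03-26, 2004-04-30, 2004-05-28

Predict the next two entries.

Every date is a Friday; gaps 28, 28, 35, 28 days.
Each is the last Friday of its month (at least one falls on the 29th or later, ruling out '4th Friday').
Last Friday of June 2004: 2004-06-25.
July 2004 ends with Friday 2004-07-30.

2004-06-25, 2004-07-30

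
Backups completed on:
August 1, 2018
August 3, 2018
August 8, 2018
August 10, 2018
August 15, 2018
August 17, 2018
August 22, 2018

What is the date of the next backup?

Gaps: 2, 5, 2, 5, 2, 5 days — not constant, but cyclic with period 2.
The events fall on every Wednesday and Friday.
Next Friday: August 24, 2018.

August 24, 2018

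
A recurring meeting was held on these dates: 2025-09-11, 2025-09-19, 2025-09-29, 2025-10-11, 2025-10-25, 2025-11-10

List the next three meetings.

2025-11-28, 2025-12-18, 2026-01-09

Intervals are 8, 10, 12, 14, 16 days — an arithmetic progression with common difference 2.
Next gap: 18 days. 2025-11-10 + 18 days = 2025-11-28.
Next gap: 20 days. 2025-11-28 + 20 days = 2025-12-18.
Next gap: 22 days. 2025-12-18 + 22 days = 2026-01-09.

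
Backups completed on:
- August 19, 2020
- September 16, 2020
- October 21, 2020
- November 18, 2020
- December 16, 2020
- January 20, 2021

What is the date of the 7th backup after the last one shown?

All dates are Wednesdays, 28, 35, 28, 28, 35 days apart.
Specifically, the 3rd Wednesday of each month.
February 2021 — 3rd Wednesday is February 17, 2021.
March 2021 — 3rd Wednesday is March 17, 2021.
April 2021 — 3rd Wednesday is April 21, 2021.
May 2021 — 3rd Wednesday is May 19, 2021.
3rd Wednesday of June 2021: June 16, 2021.
July 2021 — 3rd Wednesday is July 21, 2021.
3rd Wednesday of August 2021: August 18, 2021.

August 18, 2021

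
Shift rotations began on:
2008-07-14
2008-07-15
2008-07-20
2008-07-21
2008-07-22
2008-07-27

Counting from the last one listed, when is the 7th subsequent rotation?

The gap pattern 1, 5, 1, 1, 5 repeats every 3 events.
These are the Mondays, Tuesdays and Sundays of each week.
Next Monday: 2008-07-28.
Next Tuesday: 2008-07-29.
Next Sunday: 2008-08-03.
The following Monday is 2008-08-04.
The following Tuesday is 2008-08-05.
Next Sunday: 2008-08-10.
The following Monday is 2008-08-11.

2008-08-11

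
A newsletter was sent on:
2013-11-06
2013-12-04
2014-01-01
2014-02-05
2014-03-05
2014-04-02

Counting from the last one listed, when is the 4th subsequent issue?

All dates are Wednesdays, 28, 28, 35, 28, 28 days apart.
Specifically, the 1st Wednesday of each month.
1st Wednesday of May 2014: 2014-05-07.
June 2014 — 1st Wednesday is 2014-06-04.
July 2014 — 1st Wednesday is 2014-07-02.
August 2014 — 1st Wednesday is 2014-08-06.

2014-08-06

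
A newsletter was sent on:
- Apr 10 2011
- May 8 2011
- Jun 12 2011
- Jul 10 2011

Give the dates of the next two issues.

Aug 14 2011, Sep 11 2011

Gaps: 28, 35, 28 days — a mix of 28 and 35. Every date is a Sunday.
Each is the 2nd Sunday of its month.
August 2011 — 2nd Sunday is Aug 14 2011.
2nd Sunday of September 2011: Sep 11 2011.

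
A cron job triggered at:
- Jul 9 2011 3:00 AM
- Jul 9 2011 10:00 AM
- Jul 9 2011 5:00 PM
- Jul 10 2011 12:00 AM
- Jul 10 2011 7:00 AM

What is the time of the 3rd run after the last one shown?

Jul 11 2011 4:00 AM

The interval is a steady 7 hours (7, 7, 7, 7).
Jul 10 2011 7:00 AM + 7 h = Jul 10 2011 2:00 PM.
Jul 10 2011 2:00 PM + 7 h = Jul 10 2011 9:00 PM.
Jul 10 2011 9:00 PM + 7 h = Jul 11 2011 4:00 AM.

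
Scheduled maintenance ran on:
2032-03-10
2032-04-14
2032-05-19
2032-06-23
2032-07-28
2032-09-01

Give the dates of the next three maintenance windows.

Every event comes 35 days after the last (35, 35, 35, 35, 35).
2032-09-01 + 35 days = 2032-10-06.
2032-10-06 + 35 days = 2032-11-10.
2032-11-10 + 35 days = 2032-12-15.

2032-10-06, 2032-11-10, 2032-12-15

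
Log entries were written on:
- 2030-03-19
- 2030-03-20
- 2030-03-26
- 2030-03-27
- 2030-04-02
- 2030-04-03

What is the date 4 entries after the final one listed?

The gap pattern 1, 6, 1, 6, 1 repeats every 2 events.
These are the Tuesdays and Wednesdays of each week.
The following Tuesday is 2030-04-09.
Next Wednesday: 2030-04-10.
The following Tuesday is 2030-04-16.
The following Wednesday is 2030-04-17.

2030-04-17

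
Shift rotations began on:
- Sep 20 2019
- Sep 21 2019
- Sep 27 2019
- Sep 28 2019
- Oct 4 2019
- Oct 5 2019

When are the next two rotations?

The gap pattern 1, 6, 1, 6, 1 repeats every 2 events.
These are the Fridays and Saturdays of each week.
Next Friday: Oct 11 2019.
The following Saturday is Oct 12 2019.

Oct 11 2019, Oct 12 2019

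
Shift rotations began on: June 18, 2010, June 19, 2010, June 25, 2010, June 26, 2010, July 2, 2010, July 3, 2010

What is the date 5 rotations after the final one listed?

Every event lands on a Friday or Saturday (gaps cycle 1, 6, 1, 6, 1).
So the schedule is: every Friday and Saturday.
The following Friday is July 9, 2010.
Next Saturday: July 10, 2010.
Next Friday: July 16, 2010.
The following Saturday is July 17, 2010.
Next Friday: July 23, 2010.

July 23, 2010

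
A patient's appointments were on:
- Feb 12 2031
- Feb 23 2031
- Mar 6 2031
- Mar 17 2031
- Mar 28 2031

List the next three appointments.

Apr 8 2031, Apr 19 2031, Apr 30 2031

Gaps between consecutive events: 11, 11, 11, 11 days — a constant 11-day interval.
Mar 28 2031 + 11 days = Apr 8 2031.
Apr 8 2031 + 11 days = Apr 19 2031.
Apr 19 2031 + 11 days = Apr 30 2031.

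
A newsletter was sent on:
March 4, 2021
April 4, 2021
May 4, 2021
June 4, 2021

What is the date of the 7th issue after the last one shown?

January 4, 2022

The day-of-month is always 4 (31, 30, 31 days between events).
So this recurs on the 4th of each month.
July 2021: July 4, 2021.
Next: August 2021 → August 4, 2021.
September 2021: September 4, 2021.
Next: October 2021 → October 4, 2021.
November 2021: November 4, 2021.
Next: December 2021 → December 4, 2021.
January 2022: January 4, 2022.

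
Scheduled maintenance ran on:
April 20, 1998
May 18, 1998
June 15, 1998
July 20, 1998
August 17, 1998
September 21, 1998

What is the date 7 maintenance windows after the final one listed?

All dates are Mondays, 28, 28, 35, 28, 35 days apart.
Specifically, the 3rd Monday of each month.
3rd Monday of October 1998: October 19, 1998.
November 1998 — 3rd Monday is November 16, 1998.
December 1998 — 3rd Monday is December 21, 1998.
3rd Monday of January 1999: January 18, 1999.
3rd Monday of February 1999: February 15, 1999.
March 1999 — 3rd Monday is March 15, 1999.
3rd Monday of April 1999: April 19, 1999.

April 19, 1999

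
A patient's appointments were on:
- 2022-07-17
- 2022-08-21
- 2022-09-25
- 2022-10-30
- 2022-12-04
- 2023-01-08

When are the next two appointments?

2023-02-12, 2023-03-19

Gaps between consecutive events: 35, 35, 35, 35, 35 days — a constant 35-day interval.
2023-01-08 + 35 days = 2023-02-12.
2023-02-12 + 35 days = 2023-03-19.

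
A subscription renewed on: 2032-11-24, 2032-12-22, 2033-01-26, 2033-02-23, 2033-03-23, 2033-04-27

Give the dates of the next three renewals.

2033-05-25, 2033-06-22, 2033-07-27

Gaps: 28, 35, 28, 28, 35 days — a mix of 28 and 35. Every date is a Wednesday.
Each is the 4th Wednesday of its month.
4th Wednesday of May 2033: 2033-05-25.
June 2033 — 4th Wednesday is 2033-06-22.
July 2033 — 4th Wednesday is 2033-07-27.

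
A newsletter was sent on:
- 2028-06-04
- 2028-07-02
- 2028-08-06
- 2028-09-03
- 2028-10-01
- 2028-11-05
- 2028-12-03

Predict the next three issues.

2029-01-07, 2029-02-04, 2029-03-04

These are Sundays at 28- or 35-day spacing (28, 35, 28, 28, 35, 28).
The pattern: 1st Sunday of the month.
January 2029 — 1st Sunday is 2029-01-07.
1st Sunday of February 2029: 2029-02-04.
1st Sunday of March 2029: 2029-03-04.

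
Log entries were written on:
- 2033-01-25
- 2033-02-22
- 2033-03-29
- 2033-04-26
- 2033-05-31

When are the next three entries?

These are Tuesdays with 28, 35, 28, 35-day gaps.
Each is the final Tuesday of its month — 2033-03-29 is past the 28th, so '4th Tuesday' doesn't fit.
Last Tuesday of June 2033: 2033-06-28.
Last Tuesday of July 2033: 2033-07-26.
August 2033 ends with Tuesday 2033-08-30.

2033-06-28, 2033-07-26, 2033-08-30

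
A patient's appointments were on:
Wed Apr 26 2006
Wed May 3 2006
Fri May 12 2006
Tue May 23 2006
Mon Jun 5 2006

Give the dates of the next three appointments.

Tue Jun 20 2006, Fri Jul 7 2006, Wed Jul 26 2006

Gaps: 7, 9, 11, 13 days — each gap is 2 larger than the previous one.
Next gap: 15 days. Mon Jun 5 2006 + 15 days = Tue Jun 20 2006.
Next gap: 17 days. Tue Jun 20 2006 + 17 days = Fri Jul 7 2006.
Next gap: 19 days. Fri Jul 7 2006 + 19 days = Wed Jul 26 2006.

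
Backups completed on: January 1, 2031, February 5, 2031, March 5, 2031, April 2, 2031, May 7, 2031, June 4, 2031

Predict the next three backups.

These are Wednesdays at 28- or 35-day spacing (35, 28, 28, 35, 28).
The pattern: 1st Wednesday of the month.
July 2031 — 1st Wednesday is July 2, 2031.
August 2031 — 1st Wednesday is August 6, 2031.
1st Wednesday of September 2031: September 3, 2031.

July 2, 2031; August 6, 2031; September 3, 2031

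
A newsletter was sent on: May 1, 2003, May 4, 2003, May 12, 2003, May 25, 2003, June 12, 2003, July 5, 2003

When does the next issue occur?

August 2, 2003

The spacing grows by 5 each time: 3, 8, 13, 18, 23 days.
Next gap: 28 days. July 5, 2003 + 28 days = August 2, 2003.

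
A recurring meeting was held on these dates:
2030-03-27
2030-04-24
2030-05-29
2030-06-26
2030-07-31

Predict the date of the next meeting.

These are Wednesdays with 28, 35, 28, 35-day gaps.
Each is the final Wednesday of its month — 2030-05-29 is past the 28th, so '4th Wednesday' doesn't fit.
Last Wednesday of August 2030: 2030-08-28.

2030-08-28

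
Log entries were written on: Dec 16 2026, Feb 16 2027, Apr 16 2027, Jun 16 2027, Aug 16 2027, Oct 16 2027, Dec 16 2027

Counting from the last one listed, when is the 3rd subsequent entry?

Gaps: 62, 59, 61, 61, 61, 61 days — not constant. Every event is on the 16th of the month.
Pattern: the 16th of every 2 months.
February 2028: Feb 16 2028.
Next: April 2028 → Apr 16 2028.
June 2028: Jun 16 2028.

Jun 16 2028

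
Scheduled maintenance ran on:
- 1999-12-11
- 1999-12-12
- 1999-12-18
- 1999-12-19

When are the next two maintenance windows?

1999-12-25, 1999-12-26

The gap pattern 1, 6, 1 repeats every 2 events.
These are the Saturdays and Sundays of each week.
Next Saturday: 1999-12-25.
The following Sunday is 1999-12-26.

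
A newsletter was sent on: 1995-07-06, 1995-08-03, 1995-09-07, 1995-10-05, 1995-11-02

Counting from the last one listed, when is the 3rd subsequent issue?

Gaps: 28, 35, 28, 28 days — a mix of 28 and 35. Every date is a Thursday.
Each is the 1st Thursday of its month.
1st Thursday of December 1995: 1995-12-07.
1st Thursday of January 1996: 1996-01-04.
February 1996 — 1st Thursday is 1996-02-01.

1996-02-01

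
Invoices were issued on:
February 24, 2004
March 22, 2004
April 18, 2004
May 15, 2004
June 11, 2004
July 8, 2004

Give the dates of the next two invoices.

Every event comes 27 days after the last (27, 27, 27, 27, 27).
July 8, 2004 + 27 days = August 4, 2004.
August 4, 2004 + 27 days = August 31, 2004.

August 4, 2004; August 31, 2004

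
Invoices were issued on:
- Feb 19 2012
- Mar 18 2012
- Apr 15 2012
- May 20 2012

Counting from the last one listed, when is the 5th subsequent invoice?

Oct 21 2012

These are Sundays at 28- or 35-day spacing (28, 28, 35).
The pattern: 3rd Sunday of the month.
3rd Sunday of June 2012: Jun 17 2012.
3rd Sunday of July 2012: Jul 15 2012.
3rd Sunday of August 2012: Aug 19 2012.
September 2012 — 3rd Sunday is Sep 16 2012.
October 2012 — 3rd Sunday is Oct 21 2012.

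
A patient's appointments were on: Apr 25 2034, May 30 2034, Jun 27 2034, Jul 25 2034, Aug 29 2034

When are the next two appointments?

These are Tuesdays with 35, 28, 28, 35-day gaps.
Each is the final Tuesday of its month — May 30 2034 is past the 28th, so '4th Tuesday' doesn't fit.
Last Tuesday of September 2034: Sep 26 2034.
October 2034 ends with Tuesday Oct 31 2034.

Sep 26 2034, Oct 31 2034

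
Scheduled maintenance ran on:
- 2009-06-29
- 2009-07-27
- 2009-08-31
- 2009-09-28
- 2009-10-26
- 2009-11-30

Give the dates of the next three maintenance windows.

2009-12-28, 2010-01-25, 2010-02-22

All Mondays; the gaps (28, 35, 28, 28, 35) vary with month length.
This is the last Monday of each month.
December 2009 ends with Monday 2009-12-28.
Last Monday of January 2010: 2010-01-25.
February 2010 ends with Monday 2010-02-22.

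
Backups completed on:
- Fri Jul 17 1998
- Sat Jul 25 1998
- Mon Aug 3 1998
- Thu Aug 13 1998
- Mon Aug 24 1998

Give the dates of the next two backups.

Sat Sep 5 1998, Fri Sep 18 1998

Intervals are 8, 9, 10, 11 days — an arithmetic progression with common difference 1.
Next gap: 12 days. Mon Aug 24 1998 + 12 days = Sat Sep 5 1998.
Next gap: 13 days. Sat Sep 5 1998 + 13 days = Fri Sep 18 1998.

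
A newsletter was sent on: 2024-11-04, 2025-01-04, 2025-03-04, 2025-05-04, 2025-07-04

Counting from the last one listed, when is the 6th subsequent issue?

Each date is the 4th; the gaps (61, 59, 61, 61) track the month lengths.
The rule is the 4th of every 2 months.
September 2025: 2025-09-04.
November 2025: 2025-11-04.
January 2026: 2026-01-04.
Next: March 2026 → 2026-03-04.
May 2026: 2026-05-04.
July 2026: 2026-07-04.

2026-07-04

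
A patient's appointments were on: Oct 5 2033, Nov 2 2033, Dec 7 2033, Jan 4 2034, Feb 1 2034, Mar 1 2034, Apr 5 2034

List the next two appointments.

May 3 2034, Jun 7 2034

All dates are Wednesdays, 28, 35, 28, 28, 28, 35 days apart.
Specifically, the 1st Wednesday of each month.
May 2034 — 1st Wednesday is May 3 2034.
June 2034 — 1st Wednesday is Jun 7 2034.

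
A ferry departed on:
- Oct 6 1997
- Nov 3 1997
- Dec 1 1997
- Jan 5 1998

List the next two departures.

All dates are Mondays, 28, 28, 35 days apart.
Specifically, the 1st Monday of each month.
February 1998 — 1st Monday is Feb 2 1998.
March 1998 — 1st Monday is Mar 2 1998.

Feb 2 1998, Mar 2 1998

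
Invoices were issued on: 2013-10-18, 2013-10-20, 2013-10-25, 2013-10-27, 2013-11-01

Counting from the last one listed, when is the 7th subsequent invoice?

2013-11-24

Gaps: 2, 5, 2, 5 days — not constant, but cyclic with period 2.
The events fall on every Friday and Sunday.
The following Sunday is 2013-11-03.
The following Friday is 2013-11-08.
Next Sunday: 2013-11-10.
The following Friday is 2013-11-15.
Next Sunday: 2013-11-17.
Next Friday: 2013-11-22.
The following Sunday is 2013-11-24.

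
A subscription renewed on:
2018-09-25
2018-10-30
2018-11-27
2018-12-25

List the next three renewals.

Every date is a Tuesday; gaps 35, 28, 28 days.
Each is the last Tuesday of its month (at least one falls on the 29th or later, ruling out '4th Tuesday').
January 2019 ends with Tuesday 2019-01-29.
February 2019 ends with Tuesday 2019-02-26.
March 2019 ends with Tuesday 2019-03-26.

2019-01-29, 2019-02-26, 2019-03-26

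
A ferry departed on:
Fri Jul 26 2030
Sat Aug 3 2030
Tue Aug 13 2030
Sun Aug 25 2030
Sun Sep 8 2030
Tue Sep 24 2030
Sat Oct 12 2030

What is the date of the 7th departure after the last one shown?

Sat Apr 12 2031

Intervals are 8, 10, 12, 14, 16, 18 days — an arithmetic progression with common difference 2.
Next gap: 20 days. Sat Oct 12 2030 + 20 days = Fri Nov 1 2030.
Next gap: 22 days. Fri Nov 1 2030 + 22 days = Sat Nov 23 2030.
Next gap: 24 days. Sat Nov 23 2030 + 24 days = Tue Dec 17 2030.
Next gap: 26 days. Tue Dec 17 2030 + 26 days = Sun Jan 12 2031.
Next gap: 28 days. Sun Jan 12 2031 + 28 days = Sun Feb 9 2031.
Next gap: 30 days. Sun Feb 9 2031 + 30 days = Tue Mar 11 2031.
Next gap: 32 days. Tue Mar 11 2031 + 32 days = Sat Apr 12 2031.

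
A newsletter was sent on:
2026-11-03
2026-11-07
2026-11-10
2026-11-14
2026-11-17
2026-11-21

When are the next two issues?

2026-11-24, 2026-11-28

Every event lands on a Tuesday or Saturday (gaps cycle 4, 3, 4, 3, 4).
So the schedule is: every Tuesday and Saturday.
The following Tuesday is 2026-11-24.
Next Saturday: 2026-11-28.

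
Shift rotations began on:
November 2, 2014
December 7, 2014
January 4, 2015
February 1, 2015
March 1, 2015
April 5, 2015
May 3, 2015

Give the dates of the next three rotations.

All dates are Sundays, 35, 28, 28, 28, 35, 28 days apart.
Specifically, the 1st Sunday of each month.
1st Sunday of June 2015: June 7, 2015.
July 2015 — 1st Sunday is July 5, 2015.
August 2015 — 1st Sunday is August 2, 2015.

June 7, 2015; July 5, 2015; August 2, 2015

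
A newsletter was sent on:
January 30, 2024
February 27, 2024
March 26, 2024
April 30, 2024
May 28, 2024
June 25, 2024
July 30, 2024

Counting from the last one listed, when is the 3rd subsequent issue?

Every date is a Tuesday; gaps 28, 28, 35, 28, 28, 35 days.
Each is the last Tuesday of its month (at least one falls on the 29th or later, ruling out '4th Tuesday').
August 2024 ends with Tuesday August 27, 2024.
September 2024 ends with Tuesday September 24, 2024.
Last Tuesday of October 2024: October 29, 2024.

October 29, 2024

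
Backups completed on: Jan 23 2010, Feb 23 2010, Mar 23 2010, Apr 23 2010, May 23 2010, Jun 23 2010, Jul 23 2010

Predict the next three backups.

Gaps: 31, 28, 31, 30, 31, 30 days — not constant. Every event is on the 23rd of the month.
Pattern: the 23rd of each month.
August 2010: Aug 23 2010.
Next: September 2010 → Sep 23 2010.
October 2010: Oct 23 2010.

Aug 23 2010, Sep 23 2010, Oct 23 2010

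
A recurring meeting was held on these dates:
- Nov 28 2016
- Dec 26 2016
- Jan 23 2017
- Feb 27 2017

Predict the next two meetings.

Mar 27 2017, Apr 24 2017

All dates are Mondays, 28, 28, 35 days apart.
Specifically, the 4th Monday of each month.
March 2017 — 4th Monday is Mar 27 2017.
April 2017 — 4th Monday is Apr 24 2017.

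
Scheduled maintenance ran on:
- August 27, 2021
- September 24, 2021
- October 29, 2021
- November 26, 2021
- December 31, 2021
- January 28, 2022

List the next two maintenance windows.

These are Fridays with 28, 35, 28, 35, 28-day gaps.
Each is the final Friday of its month — October 29, 2021 is past the 28th, so '4th Friday' doesn't fit.
February 2022 ends with Friday February 25, 2022.
Last Friday of March 2022: March 25, 2022.

February 25, 2022; March 25, 2022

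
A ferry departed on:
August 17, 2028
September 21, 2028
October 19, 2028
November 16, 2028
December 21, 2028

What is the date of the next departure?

These are Thursdays at 28- or 35-day spacing (35, 28, 28, 35).
The pattern: 3rd Thursday of the month.
3rd Thursday of January 2029: January 18, 2029.

January 18, 2029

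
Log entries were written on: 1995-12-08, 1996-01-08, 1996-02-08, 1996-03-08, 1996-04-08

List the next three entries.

Gaps: 31, 31, 29, 31 days — not constant. Every event is on the 8th of the month.
Pattern: the 8th of each month.
May 1996: 1996-05-08.
June 1996: 1996-06-08.
Next: July 1996 → 1996-07-08.

1996-05-08, 1996-06-08, 1996-07-08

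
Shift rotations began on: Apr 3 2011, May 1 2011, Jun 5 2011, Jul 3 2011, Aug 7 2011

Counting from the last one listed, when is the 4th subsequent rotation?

Dec 4 2011

Gaps: 28, 35, 28, 35 days — a mix of 28 and 35. Every date is a Sunday.
Each is the 1st Sunday of its month.
September 2011 — 1st Sunday is Sep 4 2011.
October 2011 — 1st Sunday is Oct 2 2011.
November 2011 — 1st Sunday is Nov 6 2011.
1st Sunday of December 2011: Dec 4 2011.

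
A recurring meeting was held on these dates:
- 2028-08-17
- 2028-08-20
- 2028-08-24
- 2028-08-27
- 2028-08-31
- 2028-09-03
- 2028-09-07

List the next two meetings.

The gap pattern 3, 4, 3, 4, 3, 4 repeats every 2 events.
These are the Thursdays and Sundays of each week.
Next Sunday: 2028-09-10.
Next Thursday: 2028-09-14.

2028-09-10, 2028-09-14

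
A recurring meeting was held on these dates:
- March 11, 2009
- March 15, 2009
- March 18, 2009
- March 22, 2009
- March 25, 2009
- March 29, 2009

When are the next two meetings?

April 1, 2009; April 5, 2009

Every event lands on a Wednesday or Sunday (gaps cycle 4, 3, 4, 3, 4).
So the schedule is: every Wednesday and Sunday.
The following Wednesday is April 1, 2009.
The following Sunday is April 5, 2009.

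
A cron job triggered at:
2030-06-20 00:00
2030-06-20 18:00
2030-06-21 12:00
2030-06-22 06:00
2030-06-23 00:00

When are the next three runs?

2030-06-23 18:00, 2030-06-24 12:00, 2030-06-25 06:00

Spacing: 18, 18, 18, 18 h — constant 18 h.
2030-06-23 00:00 + 18 h = 2030-06-23 18:00.
2030-06-23 18:00 + 18 h = 2030-06-24 12:00.
2030-06-24 12:00 + 18 h = 2030-06-25 06:00.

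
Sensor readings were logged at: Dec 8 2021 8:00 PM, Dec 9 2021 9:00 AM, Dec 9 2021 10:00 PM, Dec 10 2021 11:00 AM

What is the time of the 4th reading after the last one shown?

Dec 12 2021 3:00 PM

Spacing: 13, 13, 13 h — constant 13 h.
Dec 10 2021 11:00 AM + 13 h = Dec 11 2021 12:00 AM.
Dec 11 2021 12:00 AM + 13 h = Dec 11 2021 1:00 PM.
Dec 11 2021 1:00 PM + 13 h = Dec 12 2021 2:00 AM.
Dec 12 2021 2:00 AM + 13 h = Dec 12 2021 3:00 PM.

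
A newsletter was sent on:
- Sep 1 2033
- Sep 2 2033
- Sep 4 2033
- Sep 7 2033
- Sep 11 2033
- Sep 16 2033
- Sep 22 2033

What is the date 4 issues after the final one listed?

The spacing grows by 1 each time: 1, 2, 3, 4, 5, 6 days.
Next gap: 7 days. Sep 22 2033 + 7 days = Sep 29 2033.
Next gap: 8 days. Sep 29 2033 + 8 days = Oct 7 2033.
Next gap: 9 days. Oct 7 2033 + 9 days = Oct 16 2033.
Next gap: 10 days. Oct 16 2033 + 10 days = Oct 26 2033.

Oct 26 2033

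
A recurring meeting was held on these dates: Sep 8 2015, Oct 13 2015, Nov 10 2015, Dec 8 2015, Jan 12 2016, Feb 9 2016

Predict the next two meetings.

Mar 8 2016, Apr 12 2016

Gaps: 35, 28, 28, 35, 28 days — a mix of 28 and 35. Every date is a Tuesday.
Each is the 2nd Tuesday of its month.
March 2016 — 2nd Tuesday is Mar 8 2016.
2nd Tuesday of April 2016: Apr 12 2016.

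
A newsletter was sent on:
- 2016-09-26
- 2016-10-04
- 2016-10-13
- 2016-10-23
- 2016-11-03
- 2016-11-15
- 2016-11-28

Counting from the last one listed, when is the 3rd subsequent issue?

2017-01-12

Intervals are 8, 9, 10, 11, 12, 13 days — an arithmetic progression with common difference 1.
Next gap: 14 days. 2016-11-28 + 14 days = 2016-12-12.
Next gap: 15 days. 2016-12-12 + 15 days = 2016-12-27.
Next gap: 16 days. 2016-12-27 + 16 days = 2017-01-12.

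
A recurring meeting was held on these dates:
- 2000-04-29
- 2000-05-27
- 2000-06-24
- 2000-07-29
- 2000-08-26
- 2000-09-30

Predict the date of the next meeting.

Every date is a Saturday; gaps 28, 28, 35, 28, 35 days.
Each is the last Saturday of its month (at least one falls on the 29th or later, ruling out '4th Saturday').
October 2000 ends with Saturday 2000-10-28.

2000-10-28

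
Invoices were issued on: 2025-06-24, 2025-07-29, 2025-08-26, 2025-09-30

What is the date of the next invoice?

2025-10-28

Every date is a Tuesday; gaps 35, 28, 35 days.
Each is the last Tuesday of its month (at least one falls on the 29th or later, ruling out '4th Tuesday').
Last Tuesday of October 2025: 2025-10-28.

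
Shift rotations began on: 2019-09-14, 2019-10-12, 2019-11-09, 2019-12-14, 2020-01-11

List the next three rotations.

Gaps: 28, 28, 35, 28 days — a mix of 28 and 35. Every date is a Saturday.
Each is the 2nd Saturday of its month.
2nd Saturday of February 2020: 2020-02-08.
March 2020 — 2nd Saturday is 2020-03-14.
April 2020 — 2nd Saturday is 2020-04-11.

2020-02-08, 2020-03-14, 2020-04-11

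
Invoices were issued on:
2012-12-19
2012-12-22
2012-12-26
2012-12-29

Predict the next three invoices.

2013-01-02, 2013-01-05, 2013-01-09

Every event lands on a Wednesday or Saturday (gaps cycle 3, 4, 3).
So the schedule is: every Wednesday and Saturday.
The following Wednesday is 2013-01-02.
Next Saturday: 2013-01-05.
The following Wednesday is 2013-01-09.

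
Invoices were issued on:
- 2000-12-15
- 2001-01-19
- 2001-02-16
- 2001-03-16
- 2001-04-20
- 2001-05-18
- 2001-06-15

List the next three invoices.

Gaps: 35, 28, 28, 35, 28, 28 days — a mix of 28 and 35. Every date is a Friday.
Each is the 3rd Friday of its month.
3rd Friday of July 2001: 2001-07-20.
August 2001 — 3rd Friday is 2001-08-17.
3rd Friday of September 2001: 2001-09-21.

2001-07-20, 2001-08-17, 2001-09-21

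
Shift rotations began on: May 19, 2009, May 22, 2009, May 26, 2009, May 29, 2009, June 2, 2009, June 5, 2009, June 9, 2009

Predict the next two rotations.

June 12, 2009; June 16, 2009

Gaps: 3, 4, 3, 4, 3, 4 days — not constant, but cyclic with period 2.
The events fall on every Tuesday and Friday.
Next Friday: June 12, 2009.
Next Tuesday: June 16, 2009.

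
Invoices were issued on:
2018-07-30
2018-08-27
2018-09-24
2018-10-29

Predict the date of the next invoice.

2018-11-26

All Mondays; the gaps (28, 28, 35) vary with month length.
This is the last Monday of each month.
November 2018 ends with Monday 2018-11-26.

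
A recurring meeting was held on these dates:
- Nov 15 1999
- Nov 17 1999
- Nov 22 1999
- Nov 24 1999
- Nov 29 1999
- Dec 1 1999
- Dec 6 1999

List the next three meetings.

Dec 8 1999, Dec 13 1999, Dec 15 1999

Every event lands on a Monday or Wednesday (gaps cycle 2, 5, 2, 5, 2, 5).
So the schedule is: every Monday and Wednesday.
Next Wednesday: Dec 8 1999.
Next Monday: Dec 13 1999.
Next Wednesday: Dec 15 1999.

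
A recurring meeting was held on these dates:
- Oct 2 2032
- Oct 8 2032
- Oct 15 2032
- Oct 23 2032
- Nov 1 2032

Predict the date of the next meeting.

The spacing grows by 1 each time: 6, 7, 8, 9 days.
Next gap: 10 days. Nov 1 2032 + 10 days = Nov 11 2032.

Nov 11 2032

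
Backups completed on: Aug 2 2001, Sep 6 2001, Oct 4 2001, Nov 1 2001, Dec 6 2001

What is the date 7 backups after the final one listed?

Gaps: 35, 28, 28, 35 days — a mix of 28 and 35. Every date is a Thursday.
Each is the 1st Thursday of its month.
January 2002 — 1st Thursday is Jan 3 2002.
1st Thursday of February 2002: Feb 7 2002.
1st Thursday of March 2002: Mar 7 2002.
April 2002 — 1st Thursday is Apr 4 2002.
1st Thursday of May 2002: May 2 2002.
1st Thursday of June 2002: Jun 6 2002.
July 2002 — 1st Thursday is Jul 4 2002.

Jul 4 2002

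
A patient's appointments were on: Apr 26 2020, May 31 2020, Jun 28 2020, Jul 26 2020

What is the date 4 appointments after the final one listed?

Every date is a Sunday; gaps 35, 28, 28 days.
Each is the last Sunday of its month (at least one falls on the 29th or later, ruling out '4th Sunday').
Last Sunday of August 2020: Aug 30 2020.
Last Sunday of September 2020: Sep 27 2020.
Last Sunday of October 2020: Oct 25 2020.
Last Sunday of November 2020: Nov 29 2020.

Nov 29 2020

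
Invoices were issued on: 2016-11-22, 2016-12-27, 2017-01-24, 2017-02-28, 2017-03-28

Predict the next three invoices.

2017-04-25, 2017-05-23, 2017-06-27

All dates are Tuesdays, 35, 28, 35, 28 days apart.
Specifically, the 4th Tuesday of each month.
4th Tuesday of April 2017: 2017-04-25.
May 2017 — 4th Tuesday is 2017-05-23.
June 2017 — 4th Tuesday is 2017-06-27.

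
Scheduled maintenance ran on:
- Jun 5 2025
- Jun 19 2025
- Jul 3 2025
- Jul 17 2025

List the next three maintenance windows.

Every event comes 14 days after the last (14, 14, 14).
Jul 17 2025 + 14 days = Jul 31 2025.
Jul 31 2025 + 14 days = Aug 14 2025.
Aug 14 2025 + 14 days = Aug 28 2025.

Jul 31 2025, Aug 14 2025, Aug 28 2025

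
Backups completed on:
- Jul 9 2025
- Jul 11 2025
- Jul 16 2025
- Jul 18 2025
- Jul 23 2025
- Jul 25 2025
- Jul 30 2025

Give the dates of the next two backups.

Aug 1 2025, Aug 6 2025

Gaps: 2, 5, 2, 5, 2, 5 days — not constant, but cyclic with period 2.
The events fall on every Wednesday and Friday.
The following Friday is Aug 1 2025.
Next Wednesday: Aug 6 2025.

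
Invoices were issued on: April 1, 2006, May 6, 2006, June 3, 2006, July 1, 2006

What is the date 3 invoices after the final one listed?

October 7, 2006

These are Saturdays at 28- or 35-day spacing (35, 28, 28).
The pattern: 1st Saturday of the month.
1st Saturday of August 2006: August 5, 2006.
September 2006 — 1st Saturday is September 2, 2006.
October 2006 — 1st Saturday is October 7, 2006.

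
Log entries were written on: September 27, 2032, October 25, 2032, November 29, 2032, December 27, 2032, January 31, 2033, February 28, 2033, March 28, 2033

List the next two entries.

April 25, 2033; May 30, 2033

These are Mondays with 28, 35, 28, 35, 28, 28-day gaps.
Each is the final Monday of its month — November 29, 2032 is past the 28th, so '4th Monday' doesn't fit.
Last Monday of April 2033: April 25, 2033.
Last Monday of May 2033: May 30, 2033.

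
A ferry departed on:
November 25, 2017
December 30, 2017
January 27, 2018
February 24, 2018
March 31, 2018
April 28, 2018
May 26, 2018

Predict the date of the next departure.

These are Saturdays with 35, 28, 28, 35, 28, 28-day gaps.
Each is the final Saturday of its month — December 30, 2017 is past the 28th, so '4th Saturday' doesn't fit.
June 2018 ends with Saturday June 30, 2018.

June 30, 2018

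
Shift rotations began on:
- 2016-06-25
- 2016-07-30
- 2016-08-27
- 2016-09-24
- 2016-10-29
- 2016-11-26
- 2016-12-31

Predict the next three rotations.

These are Saturdays with 35, 28, 28, 35, 28, 35-day gaps.
Each is the final Saturday of its month — 2016-07-30 is past the 28th, so '4th Saturday' doesn't fit.
Last Saturday of January 2017: 2017-01-28.
February 2017 ends with Saturday 2017-02-25.
Last Saturday of March 2017: 2017-03-25.

2017-01-28, 2017-02-25, 2017-03-25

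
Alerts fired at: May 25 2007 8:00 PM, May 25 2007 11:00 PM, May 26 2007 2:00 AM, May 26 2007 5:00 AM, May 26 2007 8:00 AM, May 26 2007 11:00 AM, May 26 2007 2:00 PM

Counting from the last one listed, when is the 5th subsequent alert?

Spacing: 3, 3, 3, 3, 3, 3 h — constant 3 h.
May 26 2007 2:00 PM + 3 h = May 26 2007 5:00 PM.
May 26 2007 5:00 PM + 3 h = May 26 2007 8:00 PM.
May 26 2007 8:00 PM + 3 h = May 26 2007 11:00 PM.
May 26 2007 11:00 PM + 3 h = May 27 2007 2:00 AM.
May 27 2007 2:00 AM + 3 h = May 27 2007 5:00 AM.

May 27 2007 5:00 AM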